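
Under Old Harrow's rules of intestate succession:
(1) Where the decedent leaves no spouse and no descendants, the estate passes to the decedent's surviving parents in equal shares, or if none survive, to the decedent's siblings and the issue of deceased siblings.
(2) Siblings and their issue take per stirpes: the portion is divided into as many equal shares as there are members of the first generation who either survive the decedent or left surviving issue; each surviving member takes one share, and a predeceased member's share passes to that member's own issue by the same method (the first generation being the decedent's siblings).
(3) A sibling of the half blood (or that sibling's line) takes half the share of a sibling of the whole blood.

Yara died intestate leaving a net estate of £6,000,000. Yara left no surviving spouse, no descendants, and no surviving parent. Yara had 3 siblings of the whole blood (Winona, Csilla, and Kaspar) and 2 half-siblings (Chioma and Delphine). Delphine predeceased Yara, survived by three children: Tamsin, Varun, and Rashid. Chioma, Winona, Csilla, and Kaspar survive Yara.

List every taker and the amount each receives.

The entire £6,000,000 passes to the siblings and their issue.
Counting each half-blood sibling's line as half a unit, there are 4 units in £6,000,000, so one unit is £1,500,000. Whole-blood lines (Winona, Csilla, and Kaspar) take £1,500,000 each; half-blood lines (Chioma and Delphine) take £750,000 each.
Delphine's share (£750,000) is divided into 3 shares of £250,000: Tamsin, Varun, and Rashid each take £250,000.

Chioma: £750,000; Tamsin: £250,000; Varun: £250,000; Rashid: £250,000; Winona: £1,500,000; Csilla: £1,500,000; Kaspar: £1,500,000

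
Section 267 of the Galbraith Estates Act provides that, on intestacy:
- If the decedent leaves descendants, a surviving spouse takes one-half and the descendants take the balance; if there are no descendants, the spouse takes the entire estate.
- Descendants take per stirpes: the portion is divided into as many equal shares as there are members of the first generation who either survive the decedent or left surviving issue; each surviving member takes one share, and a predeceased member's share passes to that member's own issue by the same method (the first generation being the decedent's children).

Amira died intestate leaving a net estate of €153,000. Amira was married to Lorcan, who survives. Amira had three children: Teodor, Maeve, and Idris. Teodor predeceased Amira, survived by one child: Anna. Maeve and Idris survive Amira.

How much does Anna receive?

Lorcan takes one-half of €153,000 = €76,500. The remaining €76,500 passes to the descendants.
The descendants' portion (€76,500) is divided into 3 shares of €25,500: Maeve and Idris each take €25,500; Teodor's €25,500 share passes to Teodor's issue.
Teodor's share (€25,500) passes entirely to Anna.

Anna receives €25,500.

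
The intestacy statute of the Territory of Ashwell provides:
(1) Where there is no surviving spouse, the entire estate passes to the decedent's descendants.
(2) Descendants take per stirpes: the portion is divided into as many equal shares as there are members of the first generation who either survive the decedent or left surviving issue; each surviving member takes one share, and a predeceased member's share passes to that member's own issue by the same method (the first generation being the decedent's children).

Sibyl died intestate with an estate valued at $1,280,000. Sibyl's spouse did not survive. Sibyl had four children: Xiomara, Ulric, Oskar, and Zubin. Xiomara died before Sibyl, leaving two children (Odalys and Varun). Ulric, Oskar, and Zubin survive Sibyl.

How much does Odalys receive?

The entire $1,280,000 passes to the descendants.
That amount ($1,280,000) is divided into 4 shares of $320,000: Ulric, Oskar, and Zubin each take $320,000; Xiomara's $320,000 share passes to Xiomara's issue.
Xiomara's share ($320,000) is divided into 2 shares of $160,000: Odalys and Varun each take $160,000.

Odalys receives $160,000.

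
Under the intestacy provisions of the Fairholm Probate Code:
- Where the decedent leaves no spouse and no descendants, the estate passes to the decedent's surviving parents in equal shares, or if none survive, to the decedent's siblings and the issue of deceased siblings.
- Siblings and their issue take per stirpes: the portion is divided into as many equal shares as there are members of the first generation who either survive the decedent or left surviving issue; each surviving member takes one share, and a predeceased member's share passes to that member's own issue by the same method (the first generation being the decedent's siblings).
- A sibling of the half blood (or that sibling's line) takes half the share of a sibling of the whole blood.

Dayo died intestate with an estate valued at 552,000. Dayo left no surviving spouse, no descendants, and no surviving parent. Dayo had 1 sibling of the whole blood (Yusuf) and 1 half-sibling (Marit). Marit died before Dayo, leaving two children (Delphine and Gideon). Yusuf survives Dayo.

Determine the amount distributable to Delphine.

Delphine receives 92,000.

The entire 552,000 passes to the siblings and their issue.
Counting each half-blood sibling's line as half a unit, there are 3/2 units in 552,000, so one unit is 368,000. Whole-blood lines (Yusuf) take 368,000 each; half-blood lines (Marit) take 184,000 each.
Marit's share (184,000) is divided into 2 shares of 92,000: Delphine and Gideon each take 92,000.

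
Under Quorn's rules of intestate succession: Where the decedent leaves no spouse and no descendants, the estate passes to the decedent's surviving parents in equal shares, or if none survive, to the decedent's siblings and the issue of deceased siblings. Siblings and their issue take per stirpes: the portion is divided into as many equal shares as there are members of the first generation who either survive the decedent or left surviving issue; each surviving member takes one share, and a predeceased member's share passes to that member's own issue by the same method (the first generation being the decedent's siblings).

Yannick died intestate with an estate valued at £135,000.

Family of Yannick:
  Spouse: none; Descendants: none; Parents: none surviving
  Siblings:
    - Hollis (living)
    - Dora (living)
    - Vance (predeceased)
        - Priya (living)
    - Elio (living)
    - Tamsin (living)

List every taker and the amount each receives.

The entire £135,000 passes to the siblings and their issue.
That amount (£135,000) is divided into 5 shares of £27,000: Hollis, Dora, Elio, and Tamsin each take £27,000; Vance's £27,000 share passes to Vance's issue.
Vance's share (£27,000) passes entirely to Priya.

Hollis: £27,000; Dora: £27,000; Priya: £27,000; Elio: £27,000; Tamsin: £27,000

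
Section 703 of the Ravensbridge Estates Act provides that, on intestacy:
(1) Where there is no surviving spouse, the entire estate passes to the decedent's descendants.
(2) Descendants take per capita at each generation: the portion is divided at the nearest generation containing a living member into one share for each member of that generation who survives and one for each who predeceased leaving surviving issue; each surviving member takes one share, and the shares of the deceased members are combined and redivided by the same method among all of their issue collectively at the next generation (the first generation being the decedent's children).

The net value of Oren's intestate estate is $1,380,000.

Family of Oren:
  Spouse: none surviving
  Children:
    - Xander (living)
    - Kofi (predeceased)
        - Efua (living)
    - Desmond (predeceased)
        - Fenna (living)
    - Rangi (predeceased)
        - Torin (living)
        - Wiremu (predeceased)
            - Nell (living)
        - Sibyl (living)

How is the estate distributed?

The entire $1,380,000 passes to the descendants.
That amount ($1,380,000) is divided at the children's generation into 4 shares of $345,000. Xander takes $345,000. The 3 shares of the deceased (Kofi, Desmond, and Rangi) are combined into a pool of $1,035,000.
That pool ($1,035,000) is divided at the grandchildren's generation into 5 shares of $207,000. Efua, Fenna, Torin, and Sibyl each take $207,000. The remaining share for the deceased Wiremu ($207,000) is carried to the next generation.
That pool ($207,000) passes entirely to Nell, the sole taker at the great-grandchildren's generation.

Xander: $345,000; Efua: $207,000; Fenna: $207,000; Torin: $207,000; Nell: $207,000; Sibyl: $207,000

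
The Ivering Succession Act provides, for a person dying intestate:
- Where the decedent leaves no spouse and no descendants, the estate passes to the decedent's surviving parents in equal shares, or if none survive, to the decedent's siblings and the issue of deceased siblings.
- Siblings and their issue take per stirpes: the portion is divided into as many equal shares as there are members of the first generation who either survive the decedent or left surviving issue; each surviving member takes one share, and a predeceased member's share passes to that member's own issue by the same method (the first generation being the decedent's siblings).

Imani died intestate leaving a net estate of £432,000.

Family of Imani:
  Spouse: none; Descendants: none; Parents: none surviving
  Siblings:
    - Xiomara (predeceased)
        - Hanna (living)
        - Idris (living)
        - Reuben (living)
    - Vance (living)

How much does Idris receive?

The entire £432,000 passes to the siblings and their issue.
That amount (£432,000) is divided into 2 shares of £216,000: Vance takes £216,000; Xiomara's £216,000 share passes to Xiomara's issue.
Xiomara's share (£216,000) is divided into 3 shares of £72,000: Hanna, Idris, and Reuben each take £72,000.

Idris receives £72,000.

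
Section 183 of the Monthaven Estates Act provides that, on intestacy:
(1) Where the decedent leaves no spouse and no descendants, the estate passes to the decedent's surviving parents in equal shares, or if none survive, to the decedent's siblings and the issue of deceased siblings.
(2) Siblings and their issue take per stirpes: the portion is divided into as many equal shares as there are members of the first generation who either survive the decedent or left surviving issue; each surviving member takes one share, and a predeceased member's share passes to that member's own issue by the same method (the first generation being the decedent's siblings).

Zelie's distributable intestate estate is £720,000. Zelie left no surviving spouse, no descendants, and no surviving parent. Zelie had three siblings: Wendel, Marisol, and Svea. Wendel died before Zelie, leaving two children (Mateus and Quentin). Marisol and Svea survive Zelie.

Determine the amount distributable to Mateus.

Mateus receives £120,000.

The entire £720,000 passes to the siblings and their issue.
That amount (£720,000) is divided into 3 shares of £240,000: Marisol and Svea each take £240,000; Wendel's £240,000 share passes to Wendel's issue.
Wendel's share (£240,000) is divided into 2 shares of £120,000: Mateus and Quentin each take £120,000.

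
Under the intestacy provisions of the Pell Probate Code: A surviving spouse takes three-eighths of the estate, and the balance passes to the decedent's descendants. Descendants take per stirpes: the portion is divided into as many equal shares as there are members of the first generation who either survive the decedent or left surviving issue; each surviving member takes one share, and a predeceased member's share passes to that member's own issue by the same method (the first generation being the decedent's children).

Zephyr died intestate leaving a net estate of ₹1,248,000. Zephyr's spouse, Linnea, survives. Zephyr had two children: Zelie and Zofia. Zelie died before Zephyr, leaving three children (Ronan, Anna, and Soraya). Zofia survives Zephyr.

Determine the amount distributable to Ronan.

Linnea takes three-eighths of ₹1,248,000 = ₹468,000. The remaining ₹780,000 passes to the descendants.
The descendants' portion (₹780,000) is divided into 2 shares of ₹390,000: Zofia takes ₹390,000; Zelie's ₹390,000 share passes to Zelie's issue.
Zelie's share (₹390,000) is divided into 3 shares of ₹130,000: Ronan, Anna, and Soraya each take ₹130,000.

Ronan receives ₹130,000.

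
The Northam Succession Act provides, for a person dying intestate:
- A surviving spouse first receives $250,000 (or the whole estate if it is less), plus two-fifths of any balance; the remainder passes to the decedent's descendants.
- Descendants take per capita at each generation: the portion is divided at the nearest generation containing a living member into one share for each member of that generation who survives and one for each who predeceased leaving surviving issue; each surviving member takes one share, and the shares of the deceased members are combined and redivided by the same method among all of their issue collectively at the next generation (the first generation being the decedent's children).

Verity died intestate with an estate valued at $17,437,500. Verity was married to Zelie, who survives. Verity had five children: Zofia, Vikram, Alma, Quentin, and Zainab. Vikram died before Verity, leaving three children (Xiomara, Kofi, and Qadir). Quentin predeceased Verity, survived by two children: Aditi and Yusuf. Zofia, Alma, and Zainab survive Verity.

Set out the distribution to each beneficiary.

Zelie first takes $250,000, leaving a balance of $17,187,500. Zelie then takes two-fifths of the balance ($6,875,000), for a total of $7,125,000. The remaining $10,312,500 passes to the descendants.
The descendants' portion ($10,312,500) is divided at the children's generation into 5 shares of $2,062,500. Zofia, Alma, and Zainab each take $2,062,500. The 2 shares of the deceased (Vikram and Quentin) are combined into a pool of $4,125,000.
That pool ($4,125,000) is divided at the grandchildren's generation equally among Xiomara, Kofi, Qadir, Aditi, and Yusuf: $825,000 each.

Zelie: $7,125,000; Zofia: $2,062,500; Xiomara: $825,000; Kofi: $825,000; Qadir: $825,000; Alma: $2,062,500; Aditi: $825,000; Yusuf: $825,000; Zainab: $2,062,500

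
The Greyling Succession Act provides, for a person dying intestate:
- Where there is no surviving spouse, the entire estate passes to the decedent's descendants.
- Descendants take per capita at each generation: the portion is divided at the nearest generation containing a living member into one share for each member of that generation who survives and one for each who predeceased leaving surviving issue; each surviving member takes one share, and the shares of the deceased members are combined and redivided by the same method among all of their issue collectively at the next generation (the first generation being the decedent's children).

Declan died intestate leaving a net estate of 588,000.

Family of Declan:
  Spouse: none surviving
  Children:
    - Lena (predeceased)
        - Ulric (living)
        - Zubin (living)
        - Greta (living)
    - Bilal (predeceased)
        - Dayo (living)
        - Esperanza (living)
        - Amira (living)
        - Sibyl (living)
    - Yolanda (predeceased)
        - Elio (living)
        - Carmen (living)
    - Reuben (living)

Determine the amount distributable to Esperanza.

The entire 588,000 passes to the descendants.
That amount (588,000) is divided at the children's generation into 4 shares of 147,000. Reuben takes 147,000. The 3 shares of the deceased (Lena, Bilal, and Yolanda) are combined into a pool of 441,000.
That pool (441,000) is divided at the grandchildren's generation equally among Ulric, Zubin, Greta, Dayo, Esperanza, Amira, Sibyl, Elio, and Carmen: 49,000 each.

Esperanza receives 49,000.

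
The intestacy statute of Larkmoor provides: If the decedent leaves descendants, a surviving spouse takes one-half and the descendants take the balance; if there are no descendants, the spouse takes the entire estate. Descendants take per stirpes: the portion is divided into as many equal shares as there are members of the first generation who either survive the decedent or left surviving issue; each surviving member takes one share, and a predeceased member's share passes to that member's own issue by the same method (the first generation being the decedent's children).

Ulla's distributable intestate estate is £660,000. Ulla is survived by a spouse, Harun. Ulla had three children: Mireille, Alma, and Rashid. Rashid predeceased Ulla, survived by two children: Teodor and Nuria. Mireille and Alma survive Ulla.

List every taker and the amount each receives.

Harun takes one-half of £660,000 = £330,000. The remaining £330,000 passes to the descendants.
The descendants' portion (£330,000) is divided into 3 shares of £110,000: Mireille and Alma each take £110,000; Rashid's £110,000 share passes to Rashid's issue.
Rashid's share (£110,000) is divided into 2 shares of £55,000: Teodor and Nuria each take £55,000.

Harun: £330,000; Mireille: £110,000; Alma: £110,000; Teodor: £55,000; Nuria: £55,000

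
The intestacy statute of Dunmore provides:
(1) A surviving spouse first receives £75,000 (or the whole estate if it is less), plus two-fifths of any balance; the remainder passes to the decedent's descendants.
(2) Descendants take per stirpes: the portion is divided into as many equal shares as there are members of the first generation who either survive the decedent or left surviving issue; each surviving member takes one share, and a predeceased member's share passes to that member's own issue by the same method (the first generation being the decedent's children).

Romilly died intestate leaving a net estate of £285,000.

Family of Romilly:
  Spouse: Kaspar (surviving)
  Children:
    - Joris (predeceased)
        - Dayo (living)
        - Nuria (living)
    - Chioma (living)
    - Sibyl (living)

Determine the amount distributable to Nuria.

Nuria receives £21,000.

Kaspar first takes £75,000, leaving a balance of £210,000. Kaspar then takes two-fifths of the balance (£84,000), for a total of £159,000. The remaining £126,000 passes to the descendants.
The descendants' portion (£126,000) is divided into 3 shares of £42,000: Chioma and Sibyl each take £42,000; Joris's £42,000 share passes to Joris's issue.
Joris's share (£42,000) is divided into 2 shares of £21,000: Dayo and Nuria each take £21,000.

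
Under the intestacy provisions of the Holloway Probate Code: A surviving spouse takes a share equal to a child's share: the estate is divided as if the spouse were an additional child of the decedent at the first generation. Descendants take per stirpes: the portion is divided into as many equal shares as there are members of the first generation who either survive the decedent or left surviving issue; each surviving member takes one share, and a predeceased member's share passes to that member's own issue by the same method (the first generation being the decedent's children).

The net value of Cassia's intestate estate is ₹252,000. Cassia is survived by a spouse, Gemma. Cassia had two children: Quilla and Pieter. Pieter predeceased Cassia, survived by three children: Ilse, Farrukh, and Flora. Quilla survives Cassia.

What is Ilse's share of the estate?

The spouse counts as an additional share at the children's level, so there are 3 primary shares of ₹84,000. Gemma takes one such share (₹84,000).
The children's combined portion (₹168,000) is divided into 2 shares of ₹84,000: Quilla takes ₹84,000; Pieter's ₹84,000 share passes to Pieter's issue.
Pieter's share (₹84,000) is divided into 3 shares of ₹28,000: Ilse, Farrukh, and Flora each take ₹28,000.

Ilse receives ₹28,000.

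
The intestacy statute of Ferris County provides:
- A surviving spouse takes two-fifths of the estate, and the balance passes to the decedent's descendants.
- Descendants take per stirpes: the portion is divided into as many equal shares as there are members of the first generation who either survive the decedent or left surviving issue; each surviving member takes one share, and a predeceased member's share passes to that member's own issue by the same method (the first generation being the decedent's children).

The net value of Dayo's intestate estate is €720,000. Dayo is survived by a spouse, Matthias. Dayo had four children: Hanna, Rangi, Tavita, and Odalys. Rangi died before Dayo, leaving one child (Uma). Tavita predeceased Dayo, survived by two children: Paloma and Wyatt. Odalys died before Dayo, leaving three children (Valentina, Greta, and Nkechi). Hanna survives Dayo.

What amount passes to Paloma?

Paloma receives €54,000.

Matthias takes two-fifths of €720,000 = €288,000. The remaining €432,000 passes to the descendants.
The descendants' portion (€432,000) is divided into 4 shares of €108,000: Hanna takes €108,000; Rangi's €108,000 share passes to Rangi's issue; Tavita's €108,000 share passes to Tavita's issue; Odalys's €108,000 share passes to Odalys's issue.
Rangi's share (€108,000) passes entirely to Uma.
Tavita's share (€108,000) is divided into 2 shares of €54,000: Paloma and Wyatt each take €54,000.
Odalys's share (€108,000) is divided into 3 shares of €36,000: Valentina, Greta, and Nkechi each take €36,000.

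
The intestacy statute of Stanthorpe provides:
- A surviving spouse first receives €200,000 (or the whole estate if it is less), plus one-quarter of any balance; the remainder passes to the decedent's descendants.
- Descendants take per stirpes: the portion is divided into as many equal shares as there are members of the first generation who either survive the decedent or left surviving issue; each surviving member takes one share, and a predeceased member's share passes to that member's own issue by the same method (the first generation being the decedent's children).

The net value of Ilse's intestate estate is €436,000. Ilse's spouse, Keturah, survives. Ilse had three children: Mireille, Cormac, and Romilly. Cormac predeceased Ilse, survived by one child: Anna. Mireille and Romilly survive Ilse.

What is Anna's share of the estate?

Anna receives €59,000.

Keturah first takes €200,000, leaving a balance of €236,000. Keturah then takes one-quarter of the balance (€59,000), for a total of €259,000. The remaining €177,000 passes to the descendants.
The descendants' portion (€177,000) is divided into 3 shares of €59,000: Mireille and Romilly each take €59,000; Cormac's €59,000 share passes to Cormac's issue.
Cormac's share (€59,000) passes entirely to Anna.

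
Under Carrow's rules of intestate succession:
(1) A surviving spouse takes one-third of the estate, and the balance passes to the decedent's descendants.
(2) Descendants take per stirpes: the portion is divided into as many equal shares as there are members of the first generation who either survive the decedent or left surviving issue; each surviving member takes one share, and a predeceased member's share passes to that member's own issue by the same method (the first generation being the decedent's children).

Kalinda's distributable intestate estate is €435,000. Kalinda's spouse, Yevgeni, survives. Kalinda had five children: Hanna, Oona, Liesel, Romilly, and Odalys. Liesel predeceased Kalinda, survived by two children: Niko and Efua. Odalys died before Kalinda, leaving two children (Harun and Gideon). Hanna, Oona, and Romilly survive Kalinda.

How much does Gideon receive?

Gideon receives €29,000.

Yevgeni takes one-third of €435,000 = €145,000. The remaining €290,000 passes to the descendants.
The descendants' portion (€290,000) is divided into 5 shares of €58,000: Hanna, Oona, and Romilly each take €58,000; Liesel's €58,000 share passes to Liesel's issue; Odalys's €58,000 share passes to Odalys's issue.
Liesel's share (€58,000) is divided into 2 shares of €29,000: Niko and Efua each take €29,000.
Odalys's share (€58,000) is divided into 2 shares of €29,000: Harun and Gideon each take €29,000.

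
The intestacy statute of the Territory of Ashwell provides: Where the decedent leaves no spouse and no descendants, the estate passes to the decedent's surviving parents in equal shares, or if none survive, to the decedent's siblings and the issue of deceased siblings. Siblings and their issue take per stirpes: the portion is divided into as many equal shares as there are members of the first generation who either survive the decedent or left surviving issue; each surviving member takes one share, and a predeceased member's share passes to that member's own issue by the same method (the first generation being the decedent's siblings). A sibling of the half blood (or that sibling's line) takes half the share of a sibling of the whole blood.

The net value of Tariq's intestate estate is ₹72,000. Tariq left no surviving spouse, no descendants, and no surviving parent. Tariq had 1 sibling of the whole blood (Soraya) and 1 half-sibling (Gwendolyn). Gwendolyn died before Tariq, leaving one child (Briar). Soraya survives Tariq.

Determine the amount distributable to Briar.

The entire ₹72,000 passes to the siblings and their issue.
Counting each half-blood sibling's line as half a unit, there are 3/2 units in ₹72,000, so one unit is ₹48,000. Whole-blood lines (Soraya) take ₹48,000 each; half-blood lines (Gwendolyn) take ₹24,000 each.
Gwendolyn's share (₹24,000) passes entirely to Briar.

Briar receives ₹24,000.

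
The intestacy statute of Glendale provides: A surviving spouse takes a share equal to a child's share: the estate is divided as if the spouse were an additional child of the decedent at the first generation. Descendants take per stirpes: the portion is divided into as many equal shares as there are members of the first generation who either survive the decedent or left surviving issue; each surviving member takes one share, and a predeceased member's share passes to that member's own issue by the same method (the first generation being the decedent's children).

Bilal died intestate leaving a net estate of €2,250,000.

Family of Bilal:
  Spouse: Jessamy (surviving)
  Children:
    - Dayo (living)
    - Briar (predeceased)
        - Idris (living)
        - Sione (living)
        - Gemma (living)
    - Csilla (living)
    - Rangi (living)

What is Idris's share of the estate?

Idris receives €150,000.

The spouse counts as an additional share at the children's level, so there are 5 primary shares of €450,000. Jessamy takes one such share (€450,000).
The children's combined portion (€1,800,000) is divided into 4 shares of €450,000: Dayo, Csilla, and Rangi each take €450,000; Briar's €450,000 share passes to Briar's issue.
Briar's share (€450,000) is divided into 3 shares of €150,000: Idris, Sione, and Gemma each take €150,000.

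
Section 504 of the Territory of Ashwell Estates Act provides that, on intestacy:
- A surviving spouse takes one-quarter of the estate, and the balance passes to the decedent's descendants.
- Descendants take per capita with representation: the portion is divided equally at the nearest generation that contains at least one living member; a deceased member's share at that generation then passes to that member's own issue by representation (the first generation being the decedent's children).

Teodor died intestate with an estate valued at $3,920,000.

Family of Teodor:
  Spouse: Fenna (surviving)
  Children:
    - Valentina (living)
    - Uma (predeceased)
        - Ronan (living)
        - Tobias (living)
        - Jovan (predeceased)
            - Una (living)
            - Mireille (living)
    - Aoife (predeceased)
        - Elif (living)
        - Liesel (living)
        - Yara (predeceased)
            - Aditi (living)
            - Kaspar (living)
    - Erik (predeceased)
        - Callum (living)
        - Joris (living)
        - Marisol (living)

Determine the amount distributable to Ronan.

Fenna takes one-quarter of $3,920,000 = $980,000. The remaining $2,940,000 passes to the descendants.
The descendants' portion ($2,940,000) is divided into 4 shares of $735,000: Valentina takes $735,000; Uma's $735,000 share passes to Uma's issue; Aoife's $735,000 share passes to Aoife's issue; Erik's $735,000 share passes to Erik's issue.
Uma's share ($735,000) is divided into 3 shares of $245,000: Ronan and Tobias each take $245,000; Jovan's $245,000 share passes to Jovan's issue.
Jovan's share ($245,000) is divided into 2 shares of $122,500: Una and Mireille each take $122,500.
Aoife's share ($735,000) is divided into 3 shares of $245,000: Elif and Liesel each take $245,000; Yara's $245,000 share passes to Yara's issue.
Yara's share ($245,000) is divided into 2 shares of $122,500: Aditi and Kaspar each take $122,500.
Erik's share ($735,000) is divided into 3 shares of $245,000: Callum, Joris, and Marisol each take $245,000.

Ronan receives $245,000.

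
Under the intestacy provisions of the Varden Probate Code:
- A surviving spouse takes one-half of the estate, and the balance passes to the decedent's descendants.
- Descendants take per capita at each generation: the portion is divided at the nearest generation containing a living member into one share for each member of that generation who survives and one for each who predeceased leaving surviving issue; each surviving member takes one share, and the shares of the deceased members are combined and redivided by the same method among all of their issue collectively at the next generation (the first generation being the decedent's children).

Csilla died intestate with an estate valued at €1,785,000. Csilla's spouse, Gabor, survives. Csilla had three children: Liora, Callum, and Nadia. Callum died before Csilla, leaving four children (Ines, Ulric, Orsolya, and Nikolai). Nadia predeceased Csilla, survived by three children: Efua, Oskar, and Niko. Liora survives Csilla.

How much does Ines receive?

Gabor takes one-half of €1,785,000 = €892,500. The remaining €892,500 passes to the descendants.
The descendants' portion (€892,500) is divided at the children's generation into 3 shares of €297,500. Liora takes €297,500. The 2 shares of the deceased (Callum and Nadia) are combined into a pool of €595,000.
That pool (€595,000) is divided at the grandchildren's generation equally among Ines, Ulric, Orsolya, Nikolai, Efua, Oskar, and Niko: €85,000 each.

Ines receives €85,000.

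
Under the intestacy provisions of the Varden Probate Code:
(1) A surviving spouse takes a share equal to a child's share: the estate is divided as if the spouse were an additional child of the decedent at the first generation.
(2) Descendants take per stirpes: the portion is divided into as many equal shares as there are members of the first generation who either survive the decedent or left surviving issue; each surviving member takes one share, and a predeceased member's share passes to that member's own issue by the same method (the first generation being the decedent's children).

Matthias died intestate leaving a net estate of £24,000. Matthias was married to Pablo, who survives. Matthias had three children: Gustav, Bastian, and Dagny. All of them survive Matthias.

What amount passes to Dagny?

Dagny receives £6,000.

The spouse counts as an additional share at the children's level, so there are 4 primary shares of £6,000. Pablo takes one such share (£6,000).
The children's combined portion (£18,000) is divided into 3 shares of £6,000: Gustav, Bastian, and Dagny each take £6,000.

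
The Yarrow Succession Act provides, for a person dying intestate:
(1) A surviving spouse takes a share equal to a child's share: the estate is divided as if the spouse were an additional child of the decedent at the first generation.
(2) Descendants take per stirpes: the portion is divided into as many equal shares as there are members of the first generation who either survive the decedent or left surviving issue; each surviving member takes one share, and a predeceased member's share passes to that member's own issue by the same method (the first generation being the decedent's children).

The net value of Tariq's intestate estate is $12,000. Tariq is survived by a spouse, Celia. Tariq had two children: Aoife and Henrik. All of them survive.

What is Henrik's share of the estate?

The spouse counts as an additional share at the children's level, so there are 3 primary shares of $4,000. Celia takes one such share ($4,000).
The children's combined portion ($8,000) is divided into 2 shares of $4,000: Aoife and Henrik each take $4,000.

Henrik receives $4,000.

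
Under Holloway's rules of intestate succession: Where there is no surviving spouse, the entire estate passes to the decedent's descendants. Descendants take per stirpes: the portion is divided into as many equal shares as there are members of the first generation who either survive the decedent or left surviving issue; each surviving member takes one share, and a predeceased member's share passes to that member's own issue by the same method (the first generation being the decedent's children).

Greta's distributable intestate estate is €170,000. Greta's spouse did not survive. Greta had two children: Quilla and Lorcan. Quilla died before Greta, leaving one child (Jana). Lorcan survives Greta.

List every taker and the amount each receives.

Jana: €85,000; Lorcan: €85,000

The entire €170,000 passes to the descendants.
That amount (€170,000) is divided into 2 shares of €85,000: Lorcan takes €85,000; Quilla's €85,000 share passes to Quilla's issue.
Quilla's share (€85,000) passes entirely to Jana.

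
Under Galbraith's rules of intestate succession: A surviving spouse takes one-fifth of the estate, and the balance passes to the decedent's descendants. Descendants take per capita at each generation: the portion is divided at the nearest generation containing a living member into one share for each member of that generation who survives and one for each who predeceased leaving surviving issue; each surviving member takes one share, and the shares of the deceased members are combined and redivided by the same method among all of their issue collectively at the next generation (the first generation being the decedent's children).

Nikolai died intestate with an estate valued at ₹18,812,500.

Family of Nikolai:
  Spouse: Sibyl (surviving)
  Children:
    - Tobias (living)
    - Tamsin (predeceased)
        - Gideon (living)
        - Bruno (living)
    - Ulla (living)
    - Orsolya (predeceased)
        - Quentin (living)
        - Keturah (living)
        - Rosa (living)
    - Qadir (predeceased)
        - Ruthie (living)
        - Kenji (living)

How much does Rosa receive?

Sibyl takes one-fifth of ₹18,812,500 = ₹3,762,500. The remaining ₹15,050,000 passes to the descendants.
The descendants' portion (₹15,050,000) is divided at the children's generation into 5 shares of ₹3,010,000. Tobias and Ulla each take ₹3,010,000. The 3 shares of the deceased (Tamsin, Orsolya, and Qadir) are combined into a pool of ₹9,030,000.
That pool (₹9,030,000) is divided at the grandchildren's generation equally among Gideon, Bruno, Quentin, Keturah, Rosa, Ruthie, and Kenji: ₹1,290,000 each.

Rosa receives ₹1,290,000.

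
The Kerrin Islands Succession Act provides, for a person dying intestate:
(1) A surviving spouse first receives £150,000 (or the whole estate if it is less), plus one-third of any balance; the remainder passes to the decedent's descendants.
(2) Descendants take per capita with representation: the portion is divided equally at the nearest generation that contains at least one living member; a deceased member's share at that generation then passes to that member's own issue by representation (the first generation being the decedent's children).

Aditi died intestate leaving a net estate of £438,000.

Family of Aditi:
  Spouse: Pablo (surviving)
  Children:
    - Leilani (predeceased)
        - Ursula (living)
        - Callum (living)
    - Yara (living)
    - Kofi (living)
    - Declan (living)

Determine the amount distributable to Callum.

Callum receives £24,000.

Pablo first takes £150,000, leaving a balance of £288,000. Pablo then takes one-third of the balance (£96,000), for a total of £246,000. The remaining £192,000 passes to the descendants.
The descendants' portion (£192,000) is divided into 4 shares of £48,000: Yara, Kofi, and Declan each take £48,000; Leilani's £48,000 share passes to Leilani's issue.
Leilani's share (£48,000) is divided into 2 shares of £24,000: Ursula and Callum each take £24,000.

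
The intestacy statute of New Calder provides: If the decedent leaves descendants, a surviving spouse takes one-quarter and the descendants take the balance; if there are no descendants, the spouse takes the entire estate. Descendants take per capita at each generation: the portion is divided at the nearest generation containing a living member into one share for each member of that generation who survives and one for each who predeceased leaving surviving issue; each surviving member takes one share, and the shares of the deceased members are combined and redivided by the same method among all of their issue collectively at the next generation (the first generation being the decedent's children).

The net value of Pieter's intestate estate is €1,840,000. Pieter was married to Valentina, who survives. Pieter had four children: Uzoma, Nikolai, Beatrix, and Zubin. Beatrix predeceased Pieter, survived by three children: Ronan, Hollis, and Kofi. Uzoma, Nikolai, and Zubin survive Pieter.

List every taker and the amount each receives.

Valentina takes one-quarter of €1,840,000 = €460,000. The remaining €1,380,000 passes to the descendants.
The descendants' portion (€1,380,000) is divided at the children's generation into 4 shares of €345,000. Uzoma, Nikolai, and Zubin each take €345,000. The remaining share for the deceased Beatrix (€345,000) is carried to the next generation.
That pool (€345,000) is divided at the grandchildren's generation equally among Ronan, Hollis, and Kofi: €115,000 each.

Valentina: €460,000; Uzoma: €345,000; Nikolai: €345,000; Ronan: €115,000; Hollis: €115,000; Kofi: €115,000; Zubin: €345,000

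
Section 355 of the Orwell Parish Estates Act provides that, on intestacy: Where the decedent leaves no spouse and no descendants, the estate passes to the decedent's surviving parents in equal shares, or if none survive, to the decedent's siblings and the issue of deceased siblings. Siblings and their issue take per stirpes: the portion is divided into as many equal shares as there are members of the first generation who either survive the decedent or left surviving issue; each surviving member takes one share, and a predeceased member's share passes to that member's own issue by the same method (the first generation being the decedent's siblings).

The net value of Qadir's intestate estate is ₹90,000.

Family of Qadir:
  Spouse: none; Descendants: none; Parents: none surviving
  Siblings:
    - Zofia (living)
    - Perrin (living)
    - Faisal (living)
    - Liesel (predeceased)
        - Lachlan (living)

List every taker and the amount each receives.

Zofia: ₹22,500; Perrin: ₹22,500; Faisal: ₹22,500; Lachlan: ₹22,500

The entire ₹90,000 passes to the siblings and their issue.
That amount (₹90,000) is divided into 4 shares of ₹22,500: Zofia, Perrin, and Faisal each take ₹22,500; Liesel's ₹22,500 share passes to Liesel's issue.
Liesel's share (₹22,500) passes entirely to Lachlan.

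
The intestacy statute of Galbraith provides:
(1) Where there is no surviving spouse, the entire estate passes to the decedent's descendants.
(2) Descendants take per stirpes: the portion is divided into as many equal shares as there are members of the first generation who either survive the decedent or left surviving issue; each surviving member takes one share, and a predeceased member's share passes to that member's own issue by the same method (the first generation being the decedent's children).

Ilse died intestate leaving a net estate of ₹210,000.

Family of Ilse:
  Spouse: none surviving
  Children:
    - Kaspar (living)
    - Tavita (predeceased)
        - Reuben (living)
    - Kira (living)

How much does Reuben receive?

The entire ₹210,000 passes to the descendants.
That amount (₹210,000) is divided into 3 shares of ₹70,000: Kaspar and Kira each take ₹70,000; Tavita's ₹70,000 share passes to Tavita's issue.
Tavita's share (₹70,000) passes entirely to Reuben.

Reuben receives ₹70,000.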